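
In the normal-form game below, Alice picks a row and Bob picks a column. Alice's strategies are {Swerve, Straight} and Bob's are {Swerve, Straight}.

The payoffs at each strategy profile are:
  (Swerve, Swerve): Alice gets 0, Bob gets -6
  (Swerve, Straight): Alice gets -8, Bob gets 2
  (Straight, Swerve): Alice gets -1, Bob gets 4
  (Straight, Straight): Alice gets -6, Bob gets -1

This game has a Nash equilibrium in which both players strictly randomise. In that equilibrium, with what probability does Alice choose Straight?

Let p be the probability that Alice plays Swerve. In a completely mixed equilibrium, Bob must be indifferent between Swerve and Straight.
Bob's expected payoff from Swerve is −6p + 4(1−p); from Straight it is 2p − (1−p).
Setting these equal: −10p + 4 = 3p − 1, so p = 5/13.
Therefore Alice plays Straight with probability 1 − 5/13 = 8/13.

8/13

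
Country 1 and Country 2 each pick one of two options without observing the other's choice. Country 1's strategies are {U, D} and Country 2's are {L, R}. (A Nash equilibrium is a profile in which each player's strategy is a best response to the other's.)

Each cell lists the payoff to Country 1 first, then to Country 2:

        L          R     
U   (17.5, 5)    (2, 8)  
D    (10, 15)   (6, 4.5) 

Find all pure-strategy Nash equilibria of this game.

(U, L): Country 2 prefers R (8 > 5) — not an equilibrium.
(U, R): Country 1 prefers D (6 > 2) — not an equilibrium.
(D, L): Country 1 prefers U (17.5 > 10) — not an equilibrium.
(D, R): Country 2 prefers L (15 > 4.5) — not an equilibrium.

none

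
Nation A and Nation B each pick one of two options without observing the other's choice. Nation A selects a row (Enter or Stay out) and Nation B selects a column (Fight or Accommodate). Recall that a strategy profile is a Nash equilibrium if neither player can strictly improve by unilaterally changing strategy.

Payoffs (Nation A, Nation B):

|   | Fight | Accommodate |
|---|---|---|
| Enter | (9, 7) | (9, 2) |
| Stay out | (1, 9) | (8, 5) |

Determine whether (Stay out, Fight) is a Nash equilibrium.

No

At (Stay out, Fight), Nation A earns 1; switching to Enter would give 9, so Nation A would deviate.
Nation B earns 9; switching to Accommodate would give 5, so Nation B has no profitable deviation.
Since at least one player can profitably deviate, this is not a Nash equilibrium.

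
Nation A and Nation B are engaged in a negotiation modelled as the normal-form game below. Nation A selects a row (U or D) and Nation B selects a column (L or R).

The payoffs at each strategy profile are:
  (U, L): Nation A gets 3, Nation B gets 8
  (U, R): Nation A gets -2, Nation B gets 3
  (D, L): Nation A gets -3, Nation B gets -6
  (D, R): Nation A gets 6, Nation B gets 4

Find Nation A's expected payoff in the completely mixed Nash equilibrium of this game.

First find q, the probability Nation B plays L, from Nation A's indifference between U and D: 3q − 2(1−q) = −3q + 6(1−q), giving q = 4/7.
Since Nation A is indifferent in equilibrium, Nation A's expected payoff equals the payoff from either row against (4/7, 3/7). Using U: 3(4/7) − 2(3/7) = 6/7.

6/7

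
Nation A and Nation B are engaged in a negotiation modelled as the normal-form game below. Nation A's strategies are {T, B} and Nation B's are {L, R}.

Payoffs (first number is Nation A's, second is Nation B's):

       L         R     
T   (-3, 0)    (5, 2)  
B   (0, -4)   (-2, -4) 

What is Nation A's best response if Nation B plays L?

Against L, Nation A earns -3 from T and 0 from B.
So B is the best response.

B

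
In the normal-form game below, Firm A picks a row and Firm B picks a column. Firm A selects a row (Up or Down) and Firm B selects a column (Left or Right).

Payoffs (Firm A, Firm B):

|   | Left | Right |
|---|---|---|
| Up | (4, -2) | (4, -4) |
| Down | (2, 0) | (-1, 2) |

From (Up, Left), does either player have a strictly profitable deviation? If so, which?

Neither

Firm A at (Up, Left) earns 4; deviating to Down yields 2 — not better.
Firm B earns -2; deviating to Right yields -4 — not better.
Neither player can strictly improve; the profile is a Nash equilibrium.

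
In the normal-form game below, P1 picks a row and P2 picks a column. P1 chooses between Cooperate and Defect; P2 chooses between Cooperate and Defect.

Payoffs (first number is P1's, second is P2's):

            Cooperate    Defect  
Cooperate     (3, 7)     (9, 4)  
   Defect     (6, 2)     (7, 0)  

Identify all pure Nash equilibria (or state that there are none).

(Cooperate, Cooperate): P1 prefers Defect (6 > 3) — not an equilibrium.
(Cooperate, Defect): P2 prefers Cooperate (7 > 4) — not an equilibrium.
(Defect, Cooperate): P1 gets 6 ≥ 3 from Cooperate, and P2 gets 2 ≥ 0 from Defect — Nash equilibrium.
(Defect, Defect): P1 prefers Cooperate (9 > 7); P2 prefers Cooperate (2 > 0) — not an equilibrium.

(Defect, Cooperate)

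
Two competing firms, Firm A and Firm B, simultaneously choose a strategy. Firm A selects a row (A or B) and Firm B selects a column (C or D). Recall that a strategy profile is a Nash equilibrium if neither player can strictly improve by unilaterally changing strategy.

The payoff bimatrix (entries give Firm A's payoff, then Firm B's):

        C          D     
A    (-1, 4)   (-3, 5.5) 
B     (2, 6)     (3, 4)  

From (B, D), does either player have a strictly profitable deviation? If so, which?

Firm A at (B, D) earns 3; deviating to A yields -3 — not better.
Firm B earns 4; deviating to C yields 6 — a strict improvement.
Only Firm B has a strictly profitable deviation.

Firm B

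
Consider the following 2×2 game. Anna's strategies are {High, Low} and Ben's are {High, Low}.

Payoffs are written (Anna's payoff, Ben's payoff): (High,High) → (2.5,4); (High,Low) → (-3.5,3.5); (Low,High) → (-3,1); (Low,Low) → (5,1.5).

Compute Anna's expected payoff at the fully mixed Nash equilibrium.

First find q, the probability Ben plays High, from Anna's indifference between High and Low: 2.5q − 3.5(1−q) = −3q + 5(1−q), giving q = 17/28.
Since Anna is indifferent in equilibrium, Anna's expected payoff equals the payoff from either row against (17/28, 11/28). Using High: 2.5(17/28) − 3.5(11/28) = 1/7.

1/7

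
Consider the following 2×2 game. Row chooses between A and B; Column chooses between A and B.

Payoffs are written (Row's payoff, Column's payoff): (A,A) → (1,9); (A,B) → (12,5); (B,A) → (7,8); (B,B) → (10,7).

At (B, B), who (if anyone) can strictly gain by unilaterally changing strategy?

Both

Row at (B, B) earns 10; deviating to A yields 12 — a strict improvement.
Column earns 7; deviating to A yields 8 — a strict improvement.
Both Row and Column have strictly profitable deviations.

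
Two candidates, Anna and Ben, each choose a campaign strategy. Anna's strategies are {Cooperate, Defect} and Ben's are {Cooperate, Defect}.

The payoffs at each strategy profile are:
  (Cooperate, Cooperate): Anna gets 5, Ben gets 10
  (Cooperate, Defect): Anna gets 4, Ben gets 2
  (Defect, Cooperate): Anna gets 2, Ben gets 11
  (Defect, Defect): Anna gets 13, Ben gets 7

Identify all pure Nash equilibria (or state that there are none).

(Cooperate, Cooperate): Anna gets 5 ≥ 2 from Defect, and Ben gets 10 ≥ 2 from Defect — Nash equilibrium.
(Cooperate, Defect): Anna prefers Defect (13 > 4); Ben prefers Cooperate (10 > 2) — not an equilibrium.
(Defect, Cooperate): Anna prefers Cooperate (5 > 2) — not an equilibrium.
(Defect, Defect): Ben prefers Cooperate (11 > 7) — not an equilibrium.

(Cooperate, Cooperate)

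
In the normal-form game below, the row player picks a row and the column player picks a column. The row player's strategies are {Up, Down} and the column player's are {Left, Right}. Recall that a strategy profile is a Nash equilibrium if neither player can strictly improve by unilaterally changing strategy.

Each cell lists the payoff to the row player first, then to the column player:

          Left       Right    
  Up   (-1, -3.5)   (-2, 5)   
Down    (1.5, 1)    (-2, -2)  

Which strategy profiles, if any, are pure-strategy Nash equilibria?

(Up, Left): the row player prefers Down (1.5 > -1); the column player prefers Right (5 > -3.5) — not an equilibrium.
(Up, Right): the row player gets -2 ≥ -2 from Down, and the column player gets 5 ≥ -3.5 from Left — Nash equilibrium.
(Down, Left): the row player gets 1.5 ≥ -1 from Up, and the column player gets 1 ≥ -2 from Right — Nash equilibrium.
(Down, Right): the column player prefers Left (1 > -2) — not an equilibrium.

(Up, Right) and (Down, Left)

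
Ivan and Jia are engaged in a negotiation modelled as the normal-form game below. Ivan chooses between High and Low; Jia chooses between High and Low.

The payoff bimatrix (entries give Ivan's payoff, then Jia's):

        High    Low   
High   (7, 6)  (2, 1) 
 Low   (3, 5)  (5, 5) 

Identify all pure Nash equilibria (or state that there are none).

(High, High) and (Low, Low)

(High, High): Ivan gets 7 ≥ 3 from Low, and Jia gets 6 ≥ 1 from Low — Nash equilibrium.
(High, Low): Ivan prefers Low (5 > 2); Jia prefers High (6 > 1) — not an equilibrium.
(Low, High): Ivan prefers High (7 > 3) — not an equilibrium.
(Low, Low): Ivan gets 5 ≥ 2 from High, and Jia gets 5 ≥ 5 from High — Nash equilibrium.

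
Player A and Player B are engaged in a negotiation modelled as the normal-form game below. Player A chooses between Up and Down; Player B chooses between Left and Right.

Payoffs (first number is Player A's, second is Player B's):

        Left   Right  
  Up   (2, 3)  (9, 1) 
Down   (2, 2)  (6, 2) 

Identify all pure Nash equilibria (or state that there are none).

(Up, Left): Player A gets 2 ≥ 2 from Down, and Player B gets 3 ≥ 1 from Right — Nash equilibrium.
(Up, Right): Player B prefers Left (3 > 1) — not an equilibrium.
(Down, Left): Player A gets 2 ≥ 2 from Up, and Player B gets 2 ≥ 2 from Right — Nash equilibrium.
(Down, Right): Player A prefers Up (9 > 6) — not an equilibrium.

(Up, Left) and (Down, Left)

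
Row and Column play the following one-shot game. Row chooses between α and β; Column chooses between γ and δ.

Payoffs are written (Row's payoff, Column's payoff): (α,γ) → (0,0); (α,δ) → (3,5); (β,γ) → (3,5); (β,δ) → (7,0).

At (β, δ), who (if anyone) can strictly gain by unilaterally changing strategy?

Row at (β, δ) earns 7; deviating to α yields 3 — not better.
Column earns 0; deviating to γ yields 5 — a strict improvement.
Only Column has a strictly profitable deviation.

Column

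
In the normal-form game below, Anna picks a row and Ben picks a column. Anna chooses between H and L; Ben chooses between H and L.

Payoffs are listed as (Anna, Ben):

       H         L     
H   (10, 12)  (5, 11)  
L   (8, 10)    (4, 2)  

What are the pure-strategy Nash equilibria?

(H, H)

(H, H): Anna gets 10 ≥ 8 from L, and Ben gets 12 ≥ 11 from L — Nash equilibrium.
(H, L): Ben prefers H (12 > 11) — not an equilibrium.
(L, H): Anna prefers H (10 > 8) — not an equilibrium.
(L, L): Anna prefers H (5 > 4); Ben prefers H (10 > 2) — not an equilibrium.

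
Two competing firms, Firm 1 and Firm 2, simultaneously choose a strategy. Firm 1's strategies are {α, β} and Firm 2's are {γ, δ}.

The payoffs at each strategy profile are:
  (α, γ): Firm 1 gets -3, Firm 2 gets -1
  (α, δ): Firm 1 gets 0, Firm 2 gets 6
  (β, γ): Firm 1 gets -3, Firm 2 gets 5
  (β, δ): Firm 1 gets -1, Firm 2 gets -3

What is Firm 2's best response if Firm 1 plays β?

Against β, Firm 2 earns 5 from γ and -3 from δ.
So γ is the best response.

γ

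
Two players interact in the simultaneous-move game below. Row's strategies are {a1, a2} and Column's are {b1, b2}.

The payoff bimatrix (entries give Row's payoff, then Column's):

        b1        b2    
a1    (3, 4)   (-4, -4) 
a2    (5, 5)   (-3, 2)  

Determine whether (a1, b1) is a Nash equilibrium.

At (a1, b1), Row earns 3; switching to a2 would give 5, so Row would deviate.
Column earns 4; switching to b2 would give -4, so Column has no profitable deviation.
Since at least one player can profitably deviate, this is not a Nash equilibrium.

No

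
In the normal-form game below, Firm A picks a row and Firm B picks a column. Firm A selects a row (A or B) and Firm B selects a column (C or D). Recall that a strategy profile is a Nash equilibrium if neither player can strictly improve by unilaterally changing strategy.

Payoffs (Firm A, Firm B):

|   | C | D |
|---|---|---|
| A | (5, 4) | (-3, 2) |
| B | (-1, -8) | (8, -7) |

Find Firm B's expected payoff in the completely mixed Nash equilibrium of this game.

-4

First find p, the probability Firm A plays A, from Firm B's indifference between C and D: 4p − 8(1−p) = 2p − 7(1−p), giving p = 1/3.
Since Firm B is indifferent in equilibrium, Firm B's expected payoff equals the payoff from either column against (1/3, 2/3). Using C: 4(1/3) − 8(2/3) = -4.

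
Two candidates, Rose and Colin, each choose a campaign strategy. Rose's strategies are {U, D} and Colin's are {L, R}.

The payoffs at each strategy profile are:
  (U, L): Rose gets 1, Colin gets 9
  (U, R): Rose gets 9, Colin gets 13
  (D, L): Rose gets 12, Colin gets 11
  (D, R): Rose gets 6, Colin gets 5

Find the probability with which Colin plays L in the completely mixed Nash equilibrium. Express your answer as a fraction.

Let c be the probability that Colin plays L. In a completely mixed equilibrium, Rose must be indifferent between U and D.
Rose's expected payoff from U is c + 9(1−c); from D it is 12c + 6(1−c).
Setting these equal: −8c + 9 = 6c + 6, so c = 3/14.

3/14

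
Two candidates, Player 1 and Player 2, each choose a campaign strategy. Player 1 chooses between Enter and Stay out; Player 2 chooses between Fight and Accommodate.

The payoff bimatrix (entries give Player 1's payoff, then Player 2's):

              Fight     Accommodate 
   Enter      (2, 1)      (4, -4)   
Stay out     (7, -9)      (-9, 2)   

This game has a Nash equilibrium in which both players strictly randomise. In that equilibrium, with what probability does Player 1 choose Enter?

Let p be the probability that Player 1 plays Enter. In a completely mixed equilibrium, Player 2 must be indifferent between Fight and Accommodate.
Player 2's expected payoff from Fight is p − 9(1−p); from Accommodate it is −4p + 2(1−p).
Setting these equal: 10p − 9 = −6p + 2, so p = 11/16.

11/16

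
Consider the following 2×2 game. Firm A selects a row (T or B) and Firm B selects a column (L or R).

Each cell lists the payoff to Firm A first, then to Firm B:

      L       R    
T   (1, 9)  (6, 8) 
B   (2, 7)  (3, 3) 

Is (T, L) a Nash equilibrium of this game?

At (T, L), Firm A earns 1; switching to B would give 2, so Firm A would deviate.
Firm B earns 9; switching to R would give 8, so Firm B has no profitable deviation.
Since at least one player can profitably deviate, this is not a Nash equilibrium.

No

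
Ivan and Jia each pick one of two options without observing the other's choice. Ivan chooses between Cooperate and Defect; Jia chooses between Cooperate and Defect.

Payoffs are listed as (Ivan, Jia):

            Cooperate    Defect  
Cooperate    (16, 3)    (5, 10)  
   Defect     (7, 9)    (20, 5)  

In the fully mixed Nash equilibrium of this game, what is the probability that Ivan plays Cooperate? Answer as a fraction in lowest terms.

Let p be the probability that Ivan plays Cooperate. In a completely mixed equilibrium, Jia must be indifferent between Cooperate and Defect.
Jia's expected payoff from Cooperate is 3p + 9(1−p); from Defect it is 10p + 5(1−p).
Setting these equal: −6p + 9 = 5p + 5, so p = 4/11.

4/11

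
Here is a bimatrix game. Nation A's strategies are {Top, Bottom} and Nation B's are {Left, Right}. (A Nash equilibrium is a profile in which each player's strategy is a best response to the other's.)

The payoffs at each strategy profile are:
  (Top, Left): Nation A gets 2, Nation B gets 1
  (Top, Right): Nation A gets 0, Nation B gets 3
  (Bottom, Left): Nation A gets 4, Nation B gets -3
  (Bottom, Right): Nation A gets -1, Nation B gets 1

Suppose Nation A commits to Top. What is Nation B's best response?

Against Top, Nation B earns 1 from Left and 3 from Right.
So Right is the best response.

Right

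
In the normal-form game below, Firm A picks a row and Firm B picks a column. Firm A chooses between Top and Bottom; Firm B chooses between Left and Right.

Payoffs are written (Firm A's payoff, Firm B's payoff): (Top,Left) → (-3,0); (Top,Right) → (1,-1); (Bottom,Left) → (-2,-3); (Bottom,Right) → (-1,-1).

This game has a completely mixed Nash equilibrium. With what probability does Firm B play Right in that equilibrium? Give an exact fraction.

1/3

Let y be the probability that Firm B plays Left. In a completely mixed equilibrium, Firm A must be indifferent between Top and Bottom.
Firm A's expected payoff from Top is −3y + (1−y); from Bottom it is −2y − (1−y).
Setting these equal: −4y + 1 = −y − 1, so y = 2/3.
Therefore Firm B plays Right with probability 1 − 2/3 = 1/3.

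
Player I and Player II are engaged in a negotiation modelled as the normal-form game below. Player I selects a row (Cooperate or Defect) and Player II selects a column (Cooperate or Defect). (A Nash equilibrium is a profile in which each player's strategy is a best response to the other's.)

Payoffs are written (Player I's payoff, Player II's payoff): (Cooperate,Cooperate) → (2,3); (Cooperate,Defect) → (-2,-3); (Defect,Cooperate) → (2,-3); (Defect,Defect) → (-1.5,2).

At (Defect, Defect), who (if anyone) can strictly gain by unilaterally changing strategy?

Player I at (Defect, Defect) earns -1.5; deviating to Cooperate yields -2 — not better.
Player II earns 2; deviating to Cooperate yields -3 — not better.
Neither player can strictly improve; the profile is a Nash equilibrium.

Neither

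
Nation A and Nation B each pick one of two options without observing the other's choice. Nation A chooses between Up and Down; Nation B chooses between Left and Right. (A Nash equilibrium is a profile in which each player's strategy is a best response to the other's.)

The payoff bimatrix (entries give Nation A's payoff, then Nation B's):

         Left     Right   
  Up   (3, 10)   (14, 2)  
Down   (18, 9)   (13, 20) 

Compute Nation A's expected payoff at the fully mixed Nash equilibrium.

213/16

First find y, the probability Nation B plays Left, from Nation A's indifference between Up and Down: 3y + 14(1−y) = 18y + 13(1−y), giving y = 1/16.
Since Nation A is indifferent in equilibrium, Nation A's expected payoff equals the payoff from either row against (1/16, 15/16). Using Up: 3(1/16) + 14(15/16) = 213/16.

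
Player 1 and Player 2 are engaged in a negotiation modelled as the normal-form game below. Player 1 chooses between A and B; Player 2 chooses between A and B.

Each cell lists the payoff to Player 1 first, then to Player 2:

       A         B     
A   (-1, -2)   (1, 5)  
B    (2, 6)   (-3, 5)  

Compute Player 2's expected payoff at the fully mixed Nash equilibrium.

5

First find x, the probability Player 1 plays A, from Player 2's indifference between A and B: −2x + 6(1−x) = 5x + 5(1−x), giving x = 1/8.
Since Player 2 is indifferent in equilibrium, Player 2's expected payoff equals the payoff from either column against (1/8, 7/8). Using A: −2(1/8) + 6(7/8) = 5.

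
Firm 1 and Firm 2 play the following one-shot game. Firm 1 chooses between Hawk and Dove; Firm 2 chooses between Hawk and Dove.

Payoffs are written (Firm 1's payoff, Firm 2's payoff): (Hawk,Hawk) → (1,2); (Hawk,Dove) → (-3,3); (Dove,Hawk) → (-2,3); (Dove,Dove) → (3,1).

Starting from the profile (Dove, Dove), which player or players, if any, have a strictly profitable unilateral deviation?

Firm 1 at (Dove, Dove) earns 3; deviating to Hawk yields -3 — not better.
Firm 2 earns 1; deviating to Hawk yields 3 — a strict improvement.
Only Firm 2 has a strictly profitable deviation.

Firm 2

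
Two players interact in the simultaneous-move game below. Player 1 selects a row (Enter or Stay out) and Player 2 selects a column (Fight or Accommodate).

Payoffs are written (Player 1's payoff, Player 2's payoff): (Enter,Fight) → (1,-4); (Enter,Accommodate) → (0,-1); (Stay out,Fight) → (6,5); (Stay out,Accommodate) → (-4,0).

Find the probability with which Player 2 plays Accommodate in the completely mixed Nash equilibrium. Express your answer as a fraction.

Let y be the probability that Player 2 plays Fight. In a completely mixed equilibrium, Player 1 must be indifferent between Enter and Stay out.
Player 1's expected payoff from Enter is y; from Stay out it is 6y − 4(1−y).
Setting these equal: y = 10y − 4, so y = 4/9.
Therefore Player 2 plays Accommodate with probability 1 − 4/9 = 5/9.

5/9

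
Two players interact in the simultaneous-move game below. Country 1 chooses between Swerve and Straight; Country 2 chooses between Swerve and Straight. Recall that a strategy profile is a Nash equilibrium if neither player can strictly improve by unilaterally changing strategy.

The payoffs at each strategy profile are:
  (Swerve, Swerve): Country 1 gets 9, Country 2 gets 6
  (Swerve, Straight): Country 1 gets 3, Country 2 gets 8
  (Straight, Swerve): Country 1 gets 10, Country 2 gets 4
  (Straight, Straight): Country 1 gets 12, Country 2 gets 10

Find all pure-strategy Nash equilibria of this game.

(Straight, Straight)

(Swerve, Swerve): Country 1 prefers Straight (10 > 9); Country 2 prefers Straight (8 > 6) — not an equilibrium.
(Swerve, Straight): Country 1 prefers Straight (12 > 3) — not an equilibrium.
(Straight, Swerve): Country 2 prefers Straight (10 > 4) — not an equilibrium.
(Straight, Straight): Country 1 gets 12 ≥ 3 from Swerve, and Country 2 gets 10 ≥ 4 from Swerve — Nash equilibrium.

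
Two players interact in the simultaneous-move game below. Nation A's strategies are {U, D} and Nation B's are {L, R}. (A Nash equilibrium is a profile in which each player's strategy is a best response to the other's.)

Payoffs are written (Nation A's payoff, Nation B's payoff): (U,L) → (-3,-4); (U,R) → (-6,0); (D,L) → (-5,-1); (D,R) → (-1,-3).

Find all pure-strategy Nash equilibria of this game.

none

(U, L): Nation B prefers R (0 > -4) — not an equilibrium.
(U, R): Nation A prefers D (-1 > -6) — not an equilibrium.
(D, L): Nation A prefers U (-3 > -5) — not an equilibrium.
(D, R): Nation B prefers L (-1 > -3) — not an equilibrium.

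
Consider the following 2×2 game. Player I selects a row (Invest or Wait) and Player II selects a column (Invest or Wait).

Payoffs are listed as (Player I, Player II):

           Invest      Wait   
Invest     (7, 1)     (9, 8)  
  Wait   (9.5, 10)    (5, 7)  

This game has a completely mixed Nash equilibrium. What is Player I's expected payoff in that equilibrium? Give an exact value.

First find q, the probability Player II plays Invest, from Player I's indifference between Invest and Wait: 7q + 9(1−q) = 9.5q + 5(1−q), giving q = 8/13.
Since Player I is indifferent in equilibrium, Player I's expected payoff equals the payoff from either row against (8/13, 5/13). Using Invest: 7(8/13) + 9(5/13) = 101/13.

101/13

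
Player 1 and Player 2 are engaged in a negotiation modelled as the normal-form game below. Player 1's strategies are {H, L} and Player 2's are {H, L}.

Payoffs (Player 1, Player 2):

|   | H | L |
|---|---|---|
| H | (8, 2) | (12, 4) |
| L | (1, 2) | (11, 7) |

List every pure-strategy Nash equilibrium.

(H, L)

(H, H): Player 2 prefers L (4 > 2) — not an equilibrium.
(H, L): Player 1 gets 12 ≥ 11 from L, and Player 2 gets 4 ≥ 2 from H — Nash equilibrium.
(L, H): Player 1 prefers H (8 > 1); Player 2 prefers L (7 > 2) — not an equilibrium.
(L, L): Player 1 prefers H (12 > 11) — not an equilibrium.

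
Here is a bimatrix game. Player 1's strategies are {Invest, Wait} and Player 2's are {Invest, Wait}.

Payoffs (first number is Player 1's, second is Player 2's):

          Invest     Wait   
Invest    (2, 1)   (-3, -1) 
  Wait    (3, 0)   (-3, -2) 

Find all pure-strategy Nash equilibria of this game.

(Wait, Invest)

(Invest, Invest): Player 1 prefers Wait (3 > 2) — not an equilibrium.
(Invest, Wait): Player 2 prefers Invest (1 > -1) — not an equilibrium.
(Wait, Invest): Player 1 gets 3 ≥ 2 from Invest, and Player 2 gets 0 ≥ -2 from Wait — Nash equilibrium.
(Wait, Wait): Player 2 prefers Invest (0 > -2) — not an equilibrium.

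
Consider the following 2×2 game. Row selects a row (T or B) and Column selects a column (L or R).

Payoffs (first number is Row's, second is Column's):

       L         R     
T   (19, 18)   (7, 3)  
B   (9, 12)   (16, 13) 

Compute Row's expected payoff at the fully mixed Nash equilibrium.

First find y, the probability Column plays L, from Row's indifference between T and B: 19y + 7(1−y) = 9y + 16(1−y), giving y = 9/19.
Since Row is indifferent in equilibrium, Row's expected payoff equals the payoff from either row against (9/19, 10/19). Using T: 19(9/19) + 7(10/19) = 241/19.

241/19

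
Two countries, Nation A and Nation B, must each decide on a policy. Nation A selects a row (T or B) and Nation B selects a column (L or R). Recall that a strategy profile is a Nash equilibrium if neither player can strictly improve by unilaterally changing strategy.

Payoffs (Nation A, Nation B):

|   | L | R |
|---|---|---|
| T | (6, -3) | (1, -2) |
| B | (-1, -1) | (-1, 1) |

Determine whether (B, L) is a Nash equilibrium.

No

At (B, L), Nation A earns -1; switching to T would give 6, so Nation A would deviate.
Nation B earns -1; switching to R would give 1, so Nation B would deviate.
Since at least one player can profitably deviate, this is not a Nash equilibrium.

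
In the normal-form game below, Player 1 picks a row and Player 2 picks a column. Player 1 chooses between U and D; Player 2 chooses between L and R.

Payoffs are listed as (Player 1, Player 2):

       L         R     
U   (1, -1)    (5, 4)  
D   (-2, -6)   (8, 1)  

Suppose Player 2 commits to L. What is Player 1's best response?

Against L, Player 1 earns 1 from U and -2 from D.
So U is the best response.

U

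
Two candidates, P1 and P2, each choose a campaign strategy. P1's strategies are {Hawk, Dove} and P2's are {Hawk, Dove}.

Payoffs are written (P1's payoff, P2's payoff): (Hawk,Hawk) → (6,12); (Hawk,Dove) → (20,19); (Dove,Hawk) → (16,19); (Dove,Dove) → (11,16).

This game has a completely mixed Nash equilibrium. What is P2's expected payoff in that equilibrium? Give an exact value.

First find p, the probability P1 plays Hawk, from P2's indifference between Hawk and Dove: 12p + 19(1−p) = 19p + 16(1−p), giving p = 3/10.
Since P2 is indifferent in equilibrium, P2's expected payoff equals the payoff from either column against (3/10, 7/10). Using Hawk: 12(3/10) + 19(7/10) = 169/10.

169/10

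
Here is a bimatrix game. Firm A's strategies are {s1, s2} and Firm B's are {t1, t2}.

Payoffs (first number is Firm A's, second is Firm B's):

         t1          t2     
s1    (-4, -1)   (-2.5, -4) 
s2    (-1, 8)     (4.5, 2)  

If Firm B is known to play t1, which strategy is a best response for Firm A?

s2

Against t1, Firm A earns -4 from s1 and -1 from s2.
So s2 is the best response.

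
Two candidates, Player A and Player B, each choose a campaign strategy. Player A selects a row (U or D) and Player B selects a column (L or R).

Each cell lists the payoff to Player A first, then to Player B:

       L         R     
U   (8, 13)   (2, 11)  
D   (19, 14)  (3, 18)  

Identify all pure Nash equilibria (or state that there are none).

(D, R)

(U, L): Player A prefers D (19 > 8) — not an equilibrium.
(U, R): Player A prefers D (3 > 2); Player B prefers L (13 > 11) — not an equilibrium.
(D, L): Player B prefers R (18 > 14) — not an equilibrium.
(D, R): Player A gets 3 ≥ 2 from U, and Player B gets 18 ≥ 14 from L — Nash equilibrium.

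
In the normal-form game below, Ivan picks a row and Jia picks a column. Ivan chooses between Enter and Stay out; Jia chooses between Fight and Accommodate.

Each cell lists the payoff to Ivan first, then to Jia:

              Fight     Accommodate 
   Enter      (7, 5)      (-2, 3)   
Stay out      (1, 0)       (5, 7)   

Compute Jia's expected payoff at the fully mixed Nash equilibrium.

First find p, the probability Ivan plays Enter, from Jia's indifference between Fight and Accommodate: 5p = 3p + 7(1−p), giving p = 7/9.
Since Jia is indifferent in equilibrium, Jia's expected payoff equals the payoff from either column against (7/9, 2/9). Using Fight: 5(7/9) = 35/9.

35/9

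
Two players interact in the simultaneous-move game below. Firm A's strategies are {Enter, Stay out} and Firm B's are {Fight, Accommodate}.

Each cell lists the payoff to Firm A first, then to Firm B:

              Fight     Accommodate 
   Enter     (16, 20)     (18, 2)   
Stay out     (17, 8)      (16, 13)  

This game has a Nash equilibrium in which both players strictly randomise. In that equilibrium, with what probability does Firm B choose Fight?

Let y be the probability that Firm B plays Fight. In a completely mixed equilibrium, Firm A must be indifferent between Enter and Stay out.
Firm A's expected payoff from Enter is 16y + 18(1−y); from Stay out it is 17y + 16(1−y).
Setting these equal: −2y + 18 = y + 16, so y = 2/3.

2/3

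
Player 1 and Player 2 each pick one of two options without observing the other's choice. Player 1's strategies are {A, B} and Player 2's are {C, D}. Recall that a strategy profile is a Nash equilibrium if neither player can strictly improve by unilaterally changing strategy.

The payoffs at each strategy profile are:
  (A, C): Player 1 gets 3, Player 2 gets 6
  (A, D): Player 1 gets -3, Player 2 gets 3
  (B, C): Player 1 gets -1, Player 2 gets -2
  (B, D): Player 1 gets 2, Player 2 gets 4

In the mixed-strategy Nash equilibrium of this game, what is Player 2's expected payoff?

First find x, the probability Player 1 plays A, from Player 2's indifference between C and D: 6x − 2(1−x) = 3x + 4(1−x), giving x = 2/3.
Since Player 2 is indifferent in equilibrium, Player 2's expected payoff equals the payoff from either column against (2/3, 1/3). Using C: 6(2/3) − 2(1/3) = 10/3.

10/3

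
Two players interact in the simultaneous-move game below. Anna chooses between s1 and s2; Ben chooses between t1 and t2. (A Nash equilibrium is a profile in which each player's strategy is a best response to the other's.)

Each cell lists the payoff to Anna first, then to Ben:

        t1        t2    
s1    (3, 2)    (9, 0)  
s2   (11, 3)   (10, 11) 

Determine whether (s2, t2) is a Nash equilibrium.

At (s2, t2), Anna earns 10; switching to s1 would give 9, so Anna has no profitable deviation.
Ben earns 11; switching to t1 would give 3, so Ben has no profitable deviation.
Neither player can gain by a unilateral deviation, so this profile is a Nash equilibrium.

Yes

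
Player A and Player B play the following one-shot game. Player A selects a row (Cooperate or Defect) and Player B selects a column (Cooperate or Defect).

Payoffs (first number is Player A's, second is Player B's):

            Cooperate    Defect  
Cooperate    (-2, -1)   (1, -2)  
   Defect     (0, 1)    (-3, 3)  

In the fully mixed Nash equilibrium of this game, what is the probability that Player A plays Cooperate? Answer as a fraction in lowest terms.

2/3

Let p be the probability that Player A plays Cooperate. In a completely mixed equilibrium, Player B must be indifferent between Cooperate and Defect.
Player B's expected payoff from Cooperate is −p + (1−p); from Defect it is −2p + 3(1−p).
Setting these equal: −2p + 1 = −5p + 3, so p = 2/3.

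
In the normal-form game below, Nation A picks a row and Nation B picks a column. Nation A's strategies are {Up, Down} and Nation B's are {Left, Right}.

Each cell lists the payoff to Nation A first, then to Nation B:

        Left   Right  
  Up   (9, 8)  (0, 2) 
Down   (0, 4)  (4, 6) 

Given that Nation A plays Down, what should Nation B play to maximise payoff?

Right

Against Down, Nation B earns 4 from Left and 6 from Right.
So Right is the best response.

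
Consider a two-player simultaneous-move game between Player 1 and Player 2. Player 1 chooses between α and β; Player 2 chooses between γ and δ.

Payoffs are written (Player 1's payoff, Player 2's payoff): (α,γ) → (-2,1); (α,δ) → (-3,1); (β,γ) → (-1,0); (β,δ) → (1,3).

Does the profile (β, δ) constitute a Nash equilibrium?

Yes

At (β, δ), Player 1 earns 1; switching to α would give -3, so Player 1 has no profitable deviation.
Player 2 earns 3; switching to γ would give 0, so Player 2 has no profitable deviation.
Neither player can gain by a unilateral deviation, so this profile is a Nash equilibrium.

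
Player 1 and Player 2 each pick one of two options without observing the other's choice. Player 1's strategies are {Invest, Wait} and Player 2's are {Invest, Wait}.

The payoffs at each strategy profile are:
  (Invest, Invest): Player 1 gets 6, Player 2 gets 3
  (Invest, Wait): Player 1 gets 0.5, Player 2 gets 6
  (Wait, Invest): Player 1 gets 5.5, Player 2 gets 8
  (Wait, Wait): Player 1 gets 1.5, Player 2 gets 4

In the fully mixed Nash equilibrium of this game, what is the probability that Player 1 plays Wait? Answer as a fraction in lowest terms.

Let p be the probability that Player 1 plays Invest. In a completely mixed equilibrium, Player 2 must be indifferent between Invest and Wait.
Player 2's expected payoff from Invest is 3p + 8(1−p); from Wait it is 6p + 4(1−p).
Setting these equal: −5p + 8 = 2p + 4, so p = 4/7.
Therefore Player 1 plays Wait with probability 1 − 4/7 = 3/7.

3/7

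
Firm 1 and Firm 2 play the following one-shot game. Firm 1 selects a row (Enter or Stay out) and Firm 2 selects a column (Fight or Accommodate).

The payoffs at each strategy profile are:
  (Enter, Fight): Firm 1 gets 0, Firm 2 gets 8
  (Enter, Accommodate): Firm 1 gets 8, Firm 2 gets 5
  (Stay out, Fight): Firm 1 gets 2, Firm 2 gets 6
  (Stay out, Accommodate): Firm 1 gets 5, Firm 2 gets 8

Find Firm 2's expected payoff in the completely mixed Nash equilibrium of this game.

First find x, the probability Firm 1 plays Enter, from Firm 2's indifference between Fight and Accommodate: 8x + 6(1−x) = 5x + 8(1−x), giving x = 2/5.
Since Firm 2 is indifferent in equilibrium, Firm 2's expected payoff equals the payoff from either column against (2/5, 3/5). Using Fight: 8(2/5) + 6(3/5) = 34/5.

34/5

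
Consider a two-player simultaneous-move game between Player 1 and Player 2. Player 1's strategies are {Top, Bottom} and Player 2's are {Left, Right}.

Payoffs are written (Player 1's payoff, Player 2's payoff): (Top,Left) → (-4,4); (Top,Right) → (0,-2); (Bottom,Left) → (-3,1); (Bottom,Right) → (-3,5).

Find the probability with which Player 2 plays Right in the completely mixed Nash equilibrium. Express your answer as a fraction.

Let q be the probability that Player 2 plays Left. In a completely mixed equilibrium, Player 1 must be indifferent between Top and Bottom.
Player 1's expected payoff from Top is −4q; from Bottom it is −3q − 3(1−q).
Setting these equal: −4q = -3, so q = 3/4.
Therefore Player 2 plays Right with probability 1 − 3/4 = 1/4.

1/4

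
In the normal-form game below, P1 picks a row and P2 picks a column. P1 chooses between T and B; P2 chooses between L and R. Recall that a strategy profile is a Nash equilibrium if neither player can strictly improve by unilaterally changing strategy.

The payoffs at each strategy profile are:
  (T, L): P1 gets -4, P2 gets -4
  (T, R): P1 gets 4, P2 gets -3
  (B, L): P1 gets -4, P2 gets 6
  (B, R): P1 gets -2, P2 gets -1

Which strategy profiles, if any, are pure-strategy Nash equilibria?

(T, L): P2 prefers R (-3 > -4) — not an equilibrium.
(T, R): P1 gets 4 ≥ -2 from B, and P2 gets -3 ≥ -4 from L — Nash equilibrium.
(B, L): P1 gets -4 ≥ -4 from T, and P2 gets 6 ≥ -1 from R — Nash equilibrium.
(B, R): P1 prefers T (4 > -2); P2 prefers L (6 > -1) — not an equilibrium.

(T, R) and (B, L)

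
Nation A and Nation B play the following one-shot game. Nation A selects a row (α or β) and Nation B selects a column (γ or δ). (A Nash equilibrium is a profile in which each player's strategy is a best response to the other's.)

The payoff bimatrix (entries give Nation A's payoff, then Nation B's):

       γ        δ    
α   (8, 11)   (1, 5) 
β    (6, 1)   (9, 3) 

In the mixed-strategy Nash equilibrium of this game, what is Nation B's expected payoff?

7/2

First find p, the probability Nation A plays α, from Nation B's indifference between γ and δ: 11p + (1−p) = 5p + 3(1−p), giving p = 1/4.
Since Nation B is indifferent in equilibrium, Nation B's expected payoff equals the payoff from either column against (1/4, 3/4). Using γ: 11(1/4) + (3/4) = 7/2.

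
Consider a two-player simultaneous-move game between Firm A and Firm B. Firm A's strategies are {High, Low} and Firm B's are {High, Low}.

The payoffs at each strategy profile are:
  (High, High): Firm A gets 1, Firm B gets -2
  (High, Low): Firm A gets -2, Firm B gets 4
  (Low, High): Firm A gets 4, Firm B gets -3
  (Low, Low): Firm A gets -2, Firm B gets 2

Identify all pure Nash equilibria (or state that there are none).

(High, High): Firm A prefers Low (4 > 1); Firm B prefers Low (4 > -2) — not an equilibrium.
(High, Low): Firm A gets -2 ≥ -2 from Low, and Firm B gets 4 ≥ -2 from High — Nash equilibrium.
(Low, High): Firm B prefers Low (2 > -3) — not an equilibrium.
(Low, Low): Firm A gets -2 ≥ -2 from High, and Firm B gets 2 ≥ -3 from High — Nash equilibrium.

(High, Low) and (Low, Low)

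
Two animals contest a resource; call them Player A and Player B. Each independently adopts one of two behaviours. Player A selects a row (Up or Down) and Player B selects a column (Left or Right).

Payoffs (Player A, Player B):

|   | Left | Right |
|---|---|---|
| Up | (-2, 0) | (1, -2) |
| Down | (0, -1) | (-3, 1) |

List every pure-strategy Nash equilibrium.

(Up, Left): Player A prefers Down (0 > -2) — not an equilibrium.
(Up, Right): Player B prefers Left (0 > -2) — not an equilibrium.
(Down, Left): Player B prefers Right (1 > -1) — not an equilibrium.
(Down, Right): Player A prefers Up (1 > -3) — not an equilibrium.

none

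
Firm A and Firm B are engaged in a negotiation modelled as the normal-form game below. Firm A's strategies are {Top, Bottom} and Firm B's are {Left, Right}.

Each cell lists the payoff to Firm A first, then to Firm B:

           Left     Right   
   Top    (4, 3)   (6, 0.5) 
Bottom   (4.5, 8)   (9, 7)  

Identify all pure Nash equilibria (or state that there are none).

(Bottom, Left)

(Top, Left): Firm A prefers Bottom (4.5 > 4) — not an equilibrium.
(Top, Right): Firm A prefers Bottom (9 > 6); Firm B prefers Left (3 > 0.5) — not an equilibrium.
(Bottom, Left): Firm A gets 4.5 ≥ 4 from Top, and Firm B gets 8 ≥ 7 from Right — Nash equilibrium.
(Bottom, Right): Firm B prefers Left (8 > 7) — not an equilibrium.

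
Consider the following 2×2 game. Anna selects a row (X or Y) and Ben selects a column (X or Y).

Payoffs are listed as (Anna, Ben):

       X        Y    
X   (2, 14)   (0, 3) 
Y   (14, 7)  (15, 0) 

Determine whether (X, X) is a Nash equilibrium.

No

At (X, X), Anna earns 2; switching to Y would give 14, so Anna would deviate.
Ben earns 14; switching to Y would give 3, so Ben has no profitable deviation.
Since at least one player can profitably deviate, this is not a Nash equilibrium.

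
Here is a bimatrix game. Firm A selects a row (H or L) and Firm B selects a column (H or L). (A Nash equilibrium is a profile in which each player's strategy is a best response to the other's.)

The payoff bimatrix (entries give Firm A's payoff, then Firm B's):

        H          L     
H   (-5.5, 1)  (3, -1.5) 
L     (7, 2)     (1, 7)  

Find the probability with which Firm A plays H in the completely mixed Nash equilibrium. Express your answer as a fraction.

Let r be the probability that Firm A plays H. In a completely mixed equilibrium, Firm B must be indifferent between H and L.
Firm B's expected payoff from H is r + 2(1−r); from L it is −1.5r + 7(1−r).
Setting these equal: −r + 2 = −8.5r + 7, so r = 2/3.

2/3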